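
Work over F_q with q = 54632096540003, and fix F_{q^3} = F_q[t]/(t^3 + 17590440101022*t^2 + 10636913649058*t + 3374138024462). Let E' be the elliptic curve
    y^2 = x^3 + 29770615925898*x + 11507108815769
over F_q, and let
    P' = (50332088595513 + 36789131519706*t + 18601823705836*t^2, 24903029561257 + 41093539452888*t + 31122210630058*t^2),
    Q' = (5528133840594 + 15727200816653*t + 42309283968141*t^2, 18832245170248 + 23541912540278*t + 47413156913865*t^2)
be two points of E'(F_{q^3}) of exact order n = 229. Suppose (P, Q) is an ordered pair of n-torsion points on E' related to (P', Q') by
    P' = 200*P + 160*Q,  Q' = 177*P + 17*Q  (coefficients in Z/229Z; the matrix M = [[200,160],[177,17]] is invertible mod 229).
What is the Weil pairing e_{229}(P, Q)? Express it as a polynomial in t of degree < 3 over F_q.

Under M = [[200,160],[177,17]] in GL_2(Z/229), e_{229}(P',Q') = e_{229}(P,Q)^(200*17-160*177 mod 229).
200*17 - 160*177 = -24920; reduced mod 229: det = 41, inverse 162.
Build f_{229,P'} and f_{229,Q'} via the 8-bit ladder of 229=11100101_2; evaluate at shifted divisors; quotient in F_{54632096540003^3}.
So e_{229}(P',Q') = 52183890449692 + 36132544783355*t + 19181618224729*t^2.
(52183890449692 + 36132544783355*t + 19181618224729*t^2)^{162} mod (54632096540003,f) = 49977757519066 + 50550454376762*t + 40861182354760*t^2.

49977757519066 + 50550454376762*t + 40861182354760*t^2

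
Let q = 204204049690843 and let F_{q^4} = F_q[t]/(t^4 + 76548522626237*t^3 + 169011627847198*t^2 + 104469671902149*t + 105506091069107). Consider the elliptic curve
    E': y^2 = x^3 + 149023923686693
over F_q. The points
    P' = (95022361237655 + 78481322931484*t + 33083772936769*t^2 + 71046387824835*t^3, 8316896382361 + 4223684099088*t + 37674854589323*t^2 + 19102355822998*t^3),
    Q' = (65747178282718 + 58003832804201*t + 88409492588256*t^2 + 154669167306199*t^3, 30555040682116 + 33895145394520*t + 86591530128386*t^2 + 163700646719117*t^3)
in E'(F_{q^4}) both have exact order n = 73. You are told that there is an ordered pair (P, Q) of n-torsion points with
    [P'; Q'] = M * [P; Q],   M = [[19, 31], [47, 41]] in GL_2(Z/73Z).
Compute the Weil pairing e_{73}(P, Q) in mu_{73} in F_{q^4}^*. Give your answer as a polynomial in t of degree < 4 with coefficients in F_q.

Since e_{73}(P,P)=e_{73}(Q,Q)=1 and e_{73}(Q,P)=e_{73}(P,Q)^{-1}, expanding e_{73}(19*P + 31*Q,47*P + 41*Q) leaves e(P,Q)^det(M).
Hence e(P,Q) = e(P',Q')^{66} where 66 = 52^{-1} mod 73.
Run Miller on y^2=x^3+149023923686693 over F_{204204049690843}: ladder 1001001 (7 bits); e = f_P(D_Q)/f_Q(D_P).
Miller gives e_{73}(P',Q') = 140546968323908 + 48731331955451*t + 159966323650290*t^2 + 53216360575623*t^3 in F_{204204049690843^4}.
Raise to 66: e(P,Q) = 53972955622426 + 108312916669822*t + 160045975689867*t^2 + 177771452385531*t^3 in mu_{73}.

53972955622426 + 108312916669822*t + 160045975689867*t^2 + 177771452385531*t^3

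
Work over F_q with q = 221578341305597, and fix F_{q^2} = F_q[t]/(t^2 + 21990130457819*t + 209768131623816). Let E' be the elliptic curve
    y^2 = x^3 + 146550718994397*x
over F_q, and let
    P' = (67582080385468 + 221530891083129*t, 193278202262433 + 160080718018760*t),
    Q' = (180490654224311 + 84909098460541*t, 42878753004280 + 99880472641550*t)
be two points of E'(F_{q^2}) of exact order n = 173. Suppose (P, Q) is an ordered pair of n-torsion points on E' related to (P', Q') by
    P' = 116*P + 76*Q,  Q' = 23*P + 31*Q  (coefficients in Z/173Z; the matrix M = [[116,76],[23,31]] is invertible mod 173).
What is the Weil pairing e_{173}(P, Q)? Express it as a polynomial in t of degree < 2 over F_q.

6832047755268 + 195803489286549*t

e_{173}(aP+bQ,cP+dQ) = e_{173}(P,Q)^(ad-bc); with (a,b,c,d)=(116,76,23,31) this gives the det-173 law.
So e_{173}(P,Q) = e_{173}(P',Q')^{22}, since 118*22 = 1 mod 173.
8-bit Miller (10101101) on E'/F_{221578341305597} with a'=146550718994397, b'=0: accumulate tangent/chord ratios at Q'+S and P'+S'.
e_{173}(P',Q') = 24908988645859 + 157291519090031*t.
Thus e_{173}(P,Q) = 6832047755268 + 195803489286549*t.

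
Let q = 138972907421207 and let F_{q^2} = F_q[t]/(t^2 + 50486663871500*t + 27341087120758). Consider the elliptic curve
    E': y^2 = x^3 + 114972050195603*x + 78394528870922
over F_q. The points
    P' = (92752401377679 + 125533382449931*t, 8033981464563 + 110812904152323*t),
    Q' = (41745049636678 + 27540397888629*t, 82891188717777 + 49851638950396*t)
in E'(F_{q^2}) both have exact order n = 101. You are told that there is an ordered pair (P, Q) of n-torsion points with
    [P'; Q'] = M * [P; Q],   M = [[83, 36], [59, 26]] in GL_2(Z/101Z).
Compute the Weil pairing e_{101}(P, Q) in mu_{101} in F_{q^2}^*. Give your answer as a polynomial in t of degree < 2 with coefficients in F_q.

Since e_{101}(P,P)=e_{101}(Q,Q)=1 and e_{101}(Q,P)=e_{101}(P,Q)^{-1}, expanding e_{101}(83*P + 36*Q,59*P + 26*Q) leaves e(P,Q)^det(M).
83*26 - 36*59 = 34; reduced mod 101: det = 34, inverse 3.
Double-and-add over 1100101: 7-1 doublings, 4-1 additions; each step l_{T,T}/v_{2T} or l_{T,P'}/v at Q'+S for random S.
e_{101}(P',Q') = 57490151523252 + 100764085544840*t.
Hence e(P,Q) = 27226547264662 + 19556730668802*t in F_{138972907421207^2}^*.

27226547264662 + 19556730668802*t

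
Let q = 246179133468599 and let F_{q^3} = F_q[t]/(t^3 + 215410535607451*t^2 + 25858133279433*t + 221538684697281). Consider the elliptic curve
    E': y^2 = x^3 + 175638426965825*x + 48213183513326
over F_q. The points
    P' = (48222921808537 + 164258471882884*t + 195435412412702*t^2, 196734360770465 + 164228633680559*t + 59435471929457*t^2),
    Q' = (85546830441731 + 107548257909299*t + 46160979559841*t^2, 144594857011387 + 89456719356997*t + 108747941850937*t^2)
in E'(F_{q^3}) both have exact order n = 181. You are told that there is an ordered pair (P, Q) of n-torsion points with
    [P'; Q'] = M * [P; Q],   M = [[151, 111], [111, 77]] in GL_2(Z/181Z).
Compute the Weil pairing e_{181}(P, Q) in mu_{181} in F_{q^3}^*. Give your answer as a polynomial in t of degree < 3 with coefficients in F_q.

132400027564962 + 200243940542135*t + 32284700156292*t^2

Since e_{181}(P,P)=e_{181}(Q,Q)=1 and e_{181}(Q,P)=e_{181}(P,Q)^{-1}, expanding e_{181}(151*P + 111*Q,111*P + 77*Q) leaves e(P,Q)^det(M).
det(M) mod 181 = 30; its inverse in (Z/181)^* is 175 (check: 30*175 mod 181 = 1).
n = 181 = (10110101)_2 (8 bits, wt 5); accumulate f_{181,P'}(Q'+S)/f_{181,P'}(S) along the 7-step ladder.
The quotient is 233484341024682 + 243480325001698*t + 26101831580463*t^2.
Raise to 175: e(P,Q) = 132400027564962 + 200243940542135*t + 32284700156292*t^2 in mu_{181}.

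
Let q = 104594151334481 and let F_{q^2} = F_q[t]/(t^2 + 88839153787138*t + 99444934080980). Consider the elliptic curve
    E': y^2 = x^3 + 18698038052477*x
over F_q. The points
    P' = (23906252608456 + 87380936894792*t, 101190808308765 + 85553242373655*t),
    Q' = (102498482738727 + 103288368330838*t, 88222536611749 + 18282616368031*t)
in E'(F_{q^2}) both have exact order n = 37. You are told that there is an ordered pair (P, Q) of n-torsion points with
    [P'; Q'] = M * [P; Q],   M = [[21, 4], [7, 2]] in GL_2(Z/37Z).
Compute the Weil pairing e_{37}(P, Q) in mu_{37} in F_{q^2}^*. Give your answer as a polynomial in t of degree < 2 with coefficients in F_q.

e_{37}(aP+bQ,cP+dQ) = e_{37}(P,Q)^(ad-bc); with (a,b,c,d)=(21,4,7,2) this gives the det-37 law.
21*2 - 4*7 = 14; reduced mod 37: det = 14, inverse 8.
Build f_{37,P'} and f_{37,Q'} via the 6-bit ladder of 37=100101_2; evaluate at shifted divisors; quotient in F_{104594151334481^2}.
e_{37}(P',Q') = 31301011647680 + 32034215642359*t.
Finally e_{37}(P,Q) = 54814392999641 + 37255095382546*t.

54814392999641 + 37255095382546*t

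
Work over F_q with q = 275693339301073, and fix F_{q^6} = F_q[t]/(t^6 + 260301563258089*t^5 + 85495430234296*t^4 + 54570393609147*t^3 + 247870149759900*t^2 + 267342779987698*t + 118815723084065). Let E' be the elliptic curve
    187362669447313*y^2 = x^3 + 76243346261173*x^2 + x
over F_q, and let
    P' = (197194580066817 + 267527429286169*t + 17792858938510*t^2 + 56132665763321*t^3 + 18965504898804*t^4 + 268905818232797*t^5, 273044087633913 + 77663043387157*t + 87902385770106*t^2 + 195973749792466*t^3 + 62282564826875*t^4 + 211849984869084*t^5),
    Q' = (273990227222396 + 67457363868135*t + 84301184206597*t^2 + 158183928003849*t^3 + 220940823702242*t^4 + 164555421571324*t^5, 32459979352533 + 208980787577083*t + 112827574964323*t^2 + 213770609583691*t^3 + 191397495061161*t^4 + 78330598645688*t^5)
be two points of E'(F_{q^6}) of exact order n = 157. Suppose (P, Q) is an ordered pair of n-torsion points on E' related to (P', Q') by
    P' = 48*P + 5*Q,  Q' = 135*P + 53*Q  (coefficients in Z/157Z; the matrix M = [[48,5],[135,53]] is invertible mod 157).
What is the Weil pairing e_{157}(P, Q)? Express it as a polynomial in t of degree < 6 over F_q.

Under M = [[48,5],[135,53]] in GL_2(Z/157), e_{157}(P',Q') = e_{157}(P,Q)^(48*53-5*135 mod 157).
Hence e(P,Q) = e(P',Q')^{136} where 136 = 142^{-1} mod 157.
Undo Montgomery via alpha=259712646950685, beta=59327686266492: (a',b')=(0,104778201734654) over F_{275693339301073}.
Run Miller on y^2=x^3+104778201734654 over F_{275693339301073}: ladder 10011101 (8 bits); e = f_P(D_Q)/f_Q(D_P).
Miller gives e_{157}(P',Q') = 255794526863870 + 126903824238635*t + 77326470563487*t^2 + 136188663945535*t^3 + 204409253355199*t^4 + 244161207433650*t^5 in F_{275693339301073^6}.
e_{157}(P,Q) = (255794526863870 + 126903824238635*t + 77326470563487*t^2 + 136188663945535*t^3 + 204409253355199*t^4 + 244161207433650*t^5)^{136} = 126211915503173 + 23945871183782*t + 227514265094664*t^2 + 60456633243850*t^3 + 71069421583684*t^4 + 74693768889605*t^5.

126211915503173 + 23945871183782*t + 227514265094664*t^2 + 60456633243850*t^3 + 71069421583684*t^4 + 74693768889605*t^5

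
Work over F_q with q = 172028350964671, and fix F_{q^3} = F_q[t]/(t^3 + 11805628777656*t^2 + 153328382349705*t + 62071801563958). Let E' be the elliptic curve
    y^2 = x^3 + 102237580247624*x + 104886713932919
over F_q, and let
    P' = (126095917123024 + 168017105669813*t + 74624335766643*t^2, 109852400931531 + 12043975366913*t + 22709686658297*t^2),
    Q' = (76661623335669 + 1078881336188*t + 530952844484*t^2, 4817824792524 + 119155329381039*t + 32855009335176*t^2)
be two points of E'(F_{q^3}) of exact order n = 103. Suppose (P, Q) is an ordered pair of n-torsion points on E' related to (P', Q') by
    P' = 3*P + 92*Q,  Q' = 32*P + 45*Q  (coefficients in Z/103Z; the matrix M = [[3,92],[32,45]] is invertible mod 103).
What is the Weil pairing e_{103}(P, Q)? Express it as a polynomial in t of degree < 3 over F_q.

The 103-Weil pairing on E[103] over F_{172028350964671} is alternating-bilinear: e_{103}(P',Q') = e_{103}(P,Q)^det(M).
det(M) mod 103 = 75; its inverse in (Z/103)^* is 11 (check: 75*11 mod 103 = 1).
Double-and-add over 1100111: 7-1 doublings, 5-1 additions; each step l_{T,T}/v_{2T} or l_{T,P'}/v at Q'+S for random S.
Result: e(P',Q') = 77965590175389 + 94687208147588*t + 31948260886546*t^2.
(77965590175389 + 94687208147588*t + 31948260886546*t^2)^{11} mod (172028350964671,f) = 14721708384034 + 107551119602306*t + 164713488984840*t^2.

14721708384034 + 107551119602306*t + 164713488984840*t^2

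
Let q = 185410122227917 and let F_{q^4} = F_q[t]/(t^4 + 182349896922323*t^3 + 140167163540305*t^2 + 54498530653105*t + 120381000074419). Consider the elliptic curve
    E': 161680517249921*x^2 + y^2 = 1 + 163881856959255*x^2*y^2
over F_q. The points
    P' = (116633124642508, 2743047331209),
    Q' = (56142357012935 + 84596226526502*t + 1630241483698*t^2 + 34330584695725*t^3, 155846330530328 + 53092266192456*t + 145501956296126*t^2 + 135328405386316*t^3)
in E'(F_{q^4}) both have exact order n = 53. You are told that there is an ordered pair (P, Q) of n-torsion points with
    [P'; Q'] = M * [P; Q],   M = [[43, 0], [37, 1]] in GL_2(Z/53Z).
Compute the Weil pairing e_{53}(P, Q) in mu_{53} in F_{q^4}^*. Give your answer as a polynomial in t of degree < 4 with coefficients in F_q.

151419766002693 + 71860759388644*t + 128652830573639*t^2 + 166214118873200*t^3

e_{53}(aP+bQ,cP+dQ) = e_{53}(P,Q)^(ad-bc); with (a,b,c,d)=(43,0,37,1) this gives the det-53 law.
det M = 43*1 - 0*37 = 43 = 43 (mod 53); 43^{-1} = 37 (mod 53).
Edwards->Montgomery: u=(1+y)/(1-y), v=u/x -> 68016844710006v^2=u^3+120550597477860u^2+u; then x_W=92154726186625u+177867143853474: y^2=x^3+73649142233366*x+109209720918798.
Double-and-add over 110101: 6-1 doublings, 4-1 additions; each step l_{T,T}/v_{2T} or l_{T,P'}/v at Q'+S for random S.
So e_{53}(P',Q') = 82986264674725 + 44859945628575*t + 50747957987034*t^2 + 56416163567*t^3.
Finally e_{53}(P,Q) = 151419766002693 + 71860759388644*t + 128652830573639*t^2 + 166214118873200*t^3.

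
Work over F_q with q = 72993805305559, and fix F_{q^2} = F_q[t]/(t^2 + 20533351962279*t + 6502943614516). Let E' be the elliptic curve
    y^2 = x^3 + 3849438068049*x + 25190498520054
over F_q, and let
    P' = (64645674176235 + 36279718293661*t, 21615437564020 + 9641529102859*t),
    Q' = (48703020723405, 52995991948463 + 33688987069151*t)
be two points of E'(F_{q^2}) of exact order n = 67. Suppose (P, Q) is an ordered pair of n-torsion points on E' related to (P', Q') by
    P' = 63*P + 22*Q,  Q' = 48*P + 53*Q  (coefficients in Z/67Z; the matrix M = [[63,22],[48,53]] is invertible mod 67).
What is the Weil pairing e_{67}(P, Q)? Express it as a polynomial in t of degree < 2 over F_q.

The 67-Weil pairing on E[67] over F_{72993805305559} is alternating-bilinear: e_{67}(P',Q') = e_{67}(P,Q)^det(M).
Hence e(P,Q) = e(P',Q')^{27} where 27 = 5^{-1} mod 67.
Miller loop for e_{67} over F_{72993805305559^2}: bits of 67 = 1000011; 6 double steps + 2 add steps, l/v at each.
e_{67}(P',Q') = 27730258876216 + 37266057430337*t.
Thus e_{67}(P,Q) = 46598044455385 + 57706101804623*t.

46598044455385 + 57706101804623*t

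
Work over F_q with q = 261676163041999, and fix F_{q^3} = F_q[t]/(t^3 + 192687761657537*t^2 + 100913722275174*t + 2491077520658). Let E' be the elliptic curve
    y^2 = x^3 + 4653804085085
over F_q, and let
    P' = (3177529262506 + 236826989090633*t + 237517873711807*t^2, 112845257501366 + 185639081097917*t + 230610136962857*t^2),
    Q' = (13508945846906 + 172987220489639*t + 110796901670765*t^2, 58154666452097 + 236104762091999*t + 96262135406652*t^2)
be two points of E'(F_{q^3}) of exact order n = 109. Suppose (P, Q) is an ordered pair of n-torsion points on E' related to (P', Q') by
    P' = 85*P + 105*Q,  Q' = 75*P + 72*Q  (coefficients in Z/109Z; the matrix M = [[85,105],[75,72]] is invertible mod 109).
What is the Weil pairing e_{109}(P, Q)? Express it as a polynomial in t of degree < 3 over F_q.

Under M = [[85,105],[75,72]] in GL_2(Z/109), e_{109}(P',Q') = e_{109}(P,Q)^(85*72-105*75 mod 109).
85*72 - 105*75 = -1755; reduced mod 109: det = 98, inverse 99.
7-bit Miller (1101101) on E'/F_{261676163041999} with a'=0, b'=4653804085085: accumulate tangent/chord ratios at Q'+S and P'+S'.
So e_{109}(P',Q') = 142554666784777 + 249021449755251*t + 132188187108181*t^2.
(142554666784777 + 249021449755251*t + 132188187108181*t^2)^{99} mod (261676163041999,f) = 34898173446092 + 124436610166940*t + 29098325045422*t^2.

34898173446092 + 124436610166940*t + 29098325045422*t^2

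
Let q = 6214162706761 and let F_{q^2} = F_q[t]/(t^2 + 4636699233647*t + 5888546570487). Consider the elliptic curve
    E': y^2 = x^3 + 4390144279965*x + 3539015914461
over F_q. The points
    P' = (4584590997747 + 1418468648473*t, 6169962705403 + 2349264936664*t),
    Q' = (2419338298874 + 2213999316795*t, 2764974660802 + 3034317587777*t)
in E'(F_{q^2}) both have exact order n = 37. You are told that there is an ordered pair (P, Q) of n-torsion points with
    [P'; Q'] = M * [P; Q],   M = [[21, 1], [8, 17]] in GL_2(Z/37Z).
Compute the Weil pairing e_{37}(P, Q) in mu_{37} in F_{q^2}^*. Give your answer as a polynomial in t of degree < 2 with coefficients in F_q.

Since e_{37}(P,P)=e_{37}(Q,Q)=1 and e_{37}(Q,P)=e_{37}(P,Q)^{-1}, expanding e_{37}(21*P + 1*Q,8*P + 17*Q) leaves e(P,Q)^det(M).
det(M) mod 37 = 16; its inverse in (Z/37)^* is 7 (check: 16*7 mod 37 = 1).
6-bit Miller (100101) on E'/F_{6214162706761} with a'=4390144279965, b'=3539015914461: accumulate tangent/chord ratios at Q'+S and P'+S'.
f_P(D_Q)/f_Q(D_P) = 3014761156460 + 5936909978225*t.
(3014761156460 + 5936909978225*t)^{7} mod (6214162706761,f) = 4323942317697 + 2126511425287*t.

4323942317697 + 2126511425287*t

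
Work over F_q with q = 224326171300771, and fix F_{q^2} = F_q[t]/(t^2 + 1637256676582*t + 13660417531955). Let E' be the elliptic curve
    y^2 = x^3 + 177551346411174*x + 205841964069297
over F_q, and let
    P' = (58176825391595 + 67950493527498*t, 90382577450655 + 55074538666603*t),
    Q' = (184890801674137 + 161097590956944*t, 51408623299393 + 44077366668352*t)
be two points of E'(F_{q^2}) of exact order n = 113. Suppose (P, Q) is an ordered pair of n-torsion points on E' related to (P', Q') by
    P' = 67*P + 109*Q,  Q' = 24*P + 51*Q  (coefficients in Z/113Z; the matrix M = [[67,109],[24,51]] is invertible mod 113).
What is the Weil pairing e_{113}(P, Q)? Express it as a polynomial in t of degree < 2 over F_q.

Since e_{113}(P,P)=e_{113}(Q,Q)=1 and e_{113}(Q,P)=e_{113}(P,Q)^{-1}, expanding e_{113}(67*P + 109*Q,24*P + 51*Q) leaves e(P,Q)^det(M).
Inverting 10 mod 113: 34. Thus e_{113}(P,Q) = e(P',Q')^{34}.
Miller loop for e_{113} over F_{224326171300771^2}: bits of 113 = 1110001; 6 double steps + 3 add steps, l/v at each.
e_{113}(P',Q') = 86669705894526 + 85681224583703*t.
Raise to 34: e(P,Q) = 22400959806514 + 86569743452146*t in mu_{113}.

22400959806514 + 86569743452146*t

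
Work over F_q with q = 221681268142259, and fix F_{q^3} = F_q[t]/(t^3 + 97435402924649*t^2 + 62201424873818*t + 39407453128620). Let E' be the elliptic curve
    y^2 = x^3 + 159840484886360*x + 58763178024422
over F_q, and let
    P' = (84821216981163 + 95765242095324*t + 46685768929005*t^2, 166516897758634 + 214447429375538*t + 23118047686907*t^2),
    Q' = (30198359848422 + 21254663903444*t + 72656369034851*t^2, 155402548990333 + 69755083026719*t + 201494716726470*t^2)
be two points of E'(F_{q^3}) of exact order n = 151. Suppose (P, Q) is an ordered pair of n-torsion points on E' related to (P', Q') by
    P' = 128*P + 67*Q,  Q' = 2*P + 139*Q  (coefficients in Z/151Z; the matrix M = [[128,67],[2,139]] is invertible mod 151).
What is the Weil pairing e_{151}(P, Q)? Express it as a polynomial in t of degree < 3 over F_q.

e_{151}(aP+bQ,cP+dQ) = e_{151}(P,Q)^(ad-bc); with (a,b,c,d)=(128,67,2,139) this gives the det-151 law.
det M = 128*139 - 67*2 = 17658 = 142 (mod 151); 142^{-1} = 67 (mod 151).
Run Miller on y^2=x^3+159840484886360*x+58763178024422 over F_{221681268142259}: ladder 10010111 (8 bits); e = f_P(D_Q)/f_Q(D_P).
So e_{151}(P',Q') = 148867874483742 + 85746045836508*t + 117351409585245*t^2.
Thus e_{151}(P,Q) = 193682290896264 + 208481021459914*t + 14109989347471*t^2.

193682290896264 + 208481021459914*t + 14109989347471*t^2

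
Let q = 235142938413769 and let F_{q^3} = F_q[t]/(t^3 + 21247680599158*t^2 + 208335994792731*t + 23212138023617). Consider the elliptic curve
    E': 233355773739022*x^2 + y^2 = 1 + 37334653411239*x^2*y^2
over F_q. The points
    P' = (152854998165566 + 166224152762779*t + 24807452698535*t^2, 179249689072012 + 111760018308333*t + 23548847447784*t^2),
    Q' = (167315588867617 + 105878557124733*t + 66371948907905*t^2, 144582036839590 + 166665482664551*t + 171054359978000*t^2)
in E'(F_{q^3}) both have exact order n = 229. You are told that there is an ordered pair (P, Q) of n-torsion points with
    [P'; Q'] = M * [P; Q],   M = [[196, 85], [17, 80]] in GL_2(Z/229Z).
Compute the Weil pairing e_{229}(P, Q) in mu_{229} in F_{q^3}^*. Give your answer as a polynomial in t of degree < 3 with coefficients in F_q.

e_{229}(aP+bQ,cP+dQ) = e_{229}(P,Q)^(ad-bc); with (a,b,c,d)=(196,85,17,80) this gives the det-229 law.
det(M) mod 229 = 37; its inverse in (Z/229)^* is 130 (check: 37*130 mod 229 = 1).
Edwards->Montgomery: u=(1+y)/(1-y), v=u/x -> 66676259693846v^2=u^3+54977366355128u^2+u; then x_W=107791014685388u+5924581456082: y^2=x^3+90777289955790*x+80008571563053.
n = 229 = (11100101)_2 (8 bits, wt 5); accumulate f_{229,P'}(Q'+S)/f_{229,P'}(S) along the 7-step ladder.
f_P(D_Q)/f_Q(D_P) = 44386254462932 + 108248130195686*t + 228067450025603*t^2.
e_{229}(P,Q) = (44386254462932 + 108248130195686*t + 228067450025603*t^2)^{130} = 200974950766481 + 159455253269187*t + 113782249167495*t^2.

200974950766481 + 159455253269187*t + 113782249167495*t^2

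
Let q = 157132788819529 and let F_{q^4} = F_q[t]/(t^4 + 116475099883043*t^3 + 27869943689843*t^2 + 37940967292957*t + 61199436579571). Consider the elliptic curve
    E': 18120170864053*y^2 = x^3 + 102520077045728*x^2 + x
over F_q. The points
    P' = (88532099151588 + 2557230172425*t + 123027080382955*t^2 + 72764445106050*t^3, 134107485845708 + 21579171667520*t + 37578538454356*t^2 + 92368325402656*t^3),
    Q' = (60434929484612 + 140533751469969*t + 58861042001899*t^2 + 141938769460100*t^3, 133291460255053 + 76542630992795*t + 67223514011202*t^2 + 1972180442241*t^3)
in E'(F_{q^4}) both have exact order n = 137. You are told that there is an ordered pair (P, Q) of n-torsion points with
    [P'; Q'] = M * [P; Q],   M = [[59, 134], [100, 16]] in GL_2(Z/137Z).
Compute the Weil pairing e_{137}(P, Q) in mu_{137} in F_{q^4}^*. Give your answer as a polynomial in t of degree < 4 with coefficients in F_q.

154533279600804 + 60858760340829*t + 102379817962556*t^2 + 104662071101941*t^3

Alternating bilinearity on E[137] (values in mu_{137} in F_{157132788819529^4}) gives e(P',Q') = e(P,Q)^det(M).
det M = 59*16 - 134*100 = -12456 = 11 (mod 137); 11^{-1} = 25 (mod 137).
Set x_W=7821710937731*u+117935907688051, y_W=7821710937731*v; then E': y_W^2=x_W^3+21725089995459*x_W+33762104924908.
Miller loop for e_{137} over F_{157132788819529^4}: bits of 137 = 10001001; 7 double steps + 2 add steps, l/v at each.
The quotient is 24647848095002 + 16421889545102*t + 1219833095911*t^2 + 142179862208920*t^3.
Hence e(P,Q) = 154533279600804 + 60858760340829*t + 102379817962556*t^2 + 104662071101941*t^3 in F_{157132788819529^4}^*.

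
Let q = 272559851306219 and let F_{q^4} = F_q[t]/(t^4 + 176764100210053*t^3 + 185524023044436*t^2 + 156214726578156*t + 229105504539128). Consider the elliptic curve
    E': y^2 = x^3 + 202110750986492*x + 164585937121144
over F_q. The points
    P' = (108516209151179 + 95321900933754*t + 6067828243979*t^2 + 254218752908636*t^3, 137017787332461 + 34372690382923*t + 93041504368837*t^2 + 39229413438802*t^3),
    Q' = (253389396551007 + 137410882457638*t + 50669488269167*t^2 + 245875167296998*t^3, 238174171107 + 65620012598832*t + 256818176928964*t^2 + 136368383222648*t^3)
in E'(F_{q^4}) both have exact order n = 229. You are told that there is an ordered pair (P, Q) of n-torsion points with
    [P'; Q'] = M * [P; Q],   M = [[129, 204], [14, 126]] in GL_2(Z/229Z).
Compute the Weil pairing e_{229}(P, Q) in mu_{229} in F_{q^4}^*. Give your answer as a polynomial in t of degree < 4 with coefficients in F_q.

113978757124878 + 15071628961691*t + 36658754008630*t^2 + 6677542689117*t^3

e_{229}(aP+bQ,cP+dQ) = e_{229}(P,Q)^(ad-bc); with (a,b,c,d)=(129,204,14,126) this gives the det-229 law.
det(M) mod 229 = 116; its inverse in (Z/229)^* is 77 (check: 116*77 mod 229 = 1).
Build f_{229,P'} and f_{229,Q'} via the 8-bit ladder of 229=11100101_2; evaluate at shifted divisors; quotient in F_{272559851306219^4}.
e_{229}(P',Q') = 145246291569391 + 169570762361563*t + 218414597054426*t^2 + 119643771133370*t^3.
e_{229}(P,Q) = (145246291569391 + 169570762361563*t + 218414597054426*t^2 + 119643771133370*t^3)^{77} = 113978757124878 + 15071628961691*t + 36658754008630*t^2 + 6677542689117*t^3.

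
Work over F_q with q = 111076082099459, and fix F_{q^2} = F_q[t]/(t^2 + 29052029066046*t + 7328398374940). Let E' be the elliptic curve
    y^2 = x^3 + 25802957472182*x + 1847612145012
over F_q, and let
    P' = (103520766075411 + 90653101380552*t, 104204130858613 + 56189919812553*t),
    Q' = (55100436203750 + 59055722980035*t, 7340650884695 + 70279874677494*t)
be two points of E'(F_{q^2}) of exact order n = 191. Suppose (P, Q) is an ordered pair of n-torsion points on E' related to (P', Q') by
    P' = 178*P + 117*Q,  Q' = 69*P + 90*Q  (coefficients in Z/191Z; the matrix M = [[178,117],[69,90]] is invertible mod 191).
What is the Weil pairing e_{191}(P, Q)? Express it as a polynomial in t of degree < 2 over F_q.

38002954363674 + 47121382435104*t

Under M = [[178,117],[69,90]] in GL_2(Z/191), e_{191}(P',Q') = e_{191}(P,Q)^(178*90-117*69 mod 191).
So e_{191}(P,Q) = e_{191}(P',Q')^{28}, since 116*28 = 1 mod 191.
Miller loop for e_{191} over F_{111076082099459^2}: bits of 191 = 10111111; 7 double steps + 6 add steps, l/v at each.
Miller gives e_{191}(P',Q') = 94310640629423 + 38645045984897*t in F_{111076082099459^2}.
Finally e_{191}(P,Q) = 38002954363674 + 47121382435104*t.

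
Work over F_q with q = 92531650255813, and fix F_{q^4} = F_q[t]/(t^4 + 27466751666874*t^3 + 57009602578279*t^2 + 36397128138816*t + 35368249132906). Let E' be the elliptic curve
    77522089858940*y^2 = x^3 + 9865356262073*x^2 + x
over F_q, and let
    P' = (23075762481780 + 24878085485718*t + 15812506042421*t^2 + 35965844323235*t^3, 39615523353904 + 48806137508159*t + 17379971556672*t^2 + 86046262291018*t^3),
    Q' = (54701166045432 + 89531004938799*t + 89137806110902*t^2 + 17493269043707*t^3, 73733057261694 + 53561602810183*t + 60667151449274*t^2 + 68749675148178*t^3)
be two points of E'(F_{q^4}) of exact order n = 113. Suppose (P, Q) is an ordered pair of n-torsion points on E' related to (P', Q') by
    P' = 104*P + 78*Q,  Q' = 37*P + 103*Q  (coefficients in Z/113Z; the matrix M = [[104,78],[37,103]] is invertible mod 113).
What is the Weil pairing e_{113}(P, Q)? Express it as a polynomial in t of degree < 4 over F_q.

70962318272227 + 87750273003926*t + 90965016169412*t^2 + 54738099940982*t^3

Since e_{113}(P,P)=e_{113}(Q,Q)=1 and e_{113}(Q,P)=e_{113}(P,Q)^{-1}, expanding e_{113}(104*P + 78*Q,37*P + 103*Q) leaves e(P,Q)^det(M).
104*103 - 78*37 = 7826; reduced mod 113: det = 29, inverse 39.
Set x_W=18875252706401*u+67069381481228, y_W=18875252706401*v; then E': y_W^2=x_W^3+27516688955794*x_W+70499626352730.
Run Miller on y^2=x^3+27516688955794*x+70499626352730 over F_{92531650255813}: ladder 1110001 (7 bits); e = f_P(D_Q)/f_Q(D_P).
Miller gives e_{113}(P',Q') = 37948504007653 + 62130995945831*t + 22804668845330*t^2 + 41200024899005*t^3 in F_{92531650255813^4}.
Thus e_{113}(P,Q) = 70962318272227 + 87750273003926*t + 90965016169412*t^2 + 54738099940982*t^3.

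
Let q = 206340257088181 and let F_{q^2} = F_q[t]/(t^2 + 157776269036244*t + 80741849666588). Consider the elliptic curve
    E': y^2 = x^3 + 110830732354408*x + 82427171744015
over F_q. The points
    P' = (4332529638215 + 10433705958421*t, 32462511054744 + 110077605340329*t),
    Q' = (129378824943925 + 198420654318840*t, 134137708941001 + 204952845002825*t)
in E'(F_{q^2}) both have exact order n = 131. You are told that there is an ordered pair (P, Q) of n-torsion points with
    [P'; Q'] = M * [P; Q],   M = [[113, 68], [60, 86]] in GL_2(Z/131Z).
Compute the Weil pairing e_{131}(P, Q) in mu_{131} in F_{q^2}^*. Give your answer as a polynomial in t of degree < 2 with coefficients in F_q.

Alternating bilinearity on E[131] (values in mu_{131} in F_{206340257088181^2}) gives e(P',Q') = e(P,Q)^det(M).
Inverting 5 mod 131: 105. Thus e_{131}(P,Q) = e(P',Q')^{105}.
Build f_{131,P'} and f_{131,Q'} via the 8-bit ladder of 131=10000011_2; evaluate at shifted divisors; quotient in F_{206340257088181^2}.
Miller gives e_{131}(P',Q') = 32573331860589 + 100028387832390*t in F_{206340257088181^2}.
Thus e_{131}(P,Q) = 112504442077332 + 82597332318804*t.

112504442077332 + 82597332318804*t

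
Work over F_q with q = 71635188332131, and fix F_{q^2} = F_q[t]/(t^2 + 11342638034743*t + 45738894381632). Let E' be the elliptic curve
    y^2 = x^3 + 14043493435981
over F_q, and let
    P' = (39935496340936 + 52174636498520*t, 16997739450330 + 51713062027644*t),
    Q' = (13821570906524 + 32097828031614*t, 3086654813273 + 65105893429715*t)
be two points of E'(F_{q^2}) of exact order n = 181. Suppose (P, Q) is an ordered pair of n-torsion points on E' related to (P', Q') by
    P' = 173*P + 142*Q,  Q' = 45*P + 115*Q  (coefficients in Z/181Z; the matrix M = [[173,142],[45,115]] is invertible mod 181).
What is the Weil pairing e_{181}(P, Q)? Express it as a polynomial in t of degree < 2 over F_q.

e_{181} is bilinear + alternating on E[181], so e_{181}(173*P + 142*Q, 45*P + 115*Q) = e_{181}(P,Q)^(173*115-142*45).
Hence e(P,Q) = e(P',Q')^{106} where 106 = 111^{-1} mod 181.
8-bit Miller (10110101) on E'/F_{71635188332131} with a'=0, b'=14043493435981: accumulate tangent/chord ratios at Q'+S and P'+S'.
Miller gives e_{181}(P',Q') = 31113955994886 + 18063141207069*t in F_{71635188332131^2}.
(31113955994886 + 18063141207069*t)^{106} mod (71635188332131,f) = 20069187857613 + 23644465978947*t.

20069187857613 + 23644465978947*t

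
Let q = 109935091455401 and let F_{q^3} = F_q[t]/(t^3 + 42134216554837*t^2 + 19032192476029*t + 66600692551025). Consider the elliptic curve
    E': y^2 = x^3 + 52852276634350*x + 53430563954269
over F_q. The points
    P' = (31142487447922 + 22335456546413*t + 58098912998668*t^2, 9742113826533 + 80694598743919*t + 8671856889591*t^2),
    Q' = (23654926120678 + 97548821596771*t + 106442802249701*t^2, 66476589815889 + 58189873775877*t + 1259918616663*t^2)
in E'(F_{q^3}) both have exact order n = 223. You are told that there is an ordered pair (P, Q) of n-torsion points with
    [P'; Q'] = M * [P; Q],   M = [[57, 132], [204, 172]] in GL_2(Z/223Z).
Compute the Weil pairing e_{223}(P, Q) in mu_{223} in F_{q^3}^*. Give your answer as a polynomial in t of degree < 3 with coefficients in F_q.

Alternating bilinearity on E[223] (values in mu_{223} in F_{109935091455401^3}) gives e(P',Q') = e(P,Q)^det(M).
Inverting 47 mod 223: 19. Thus e_{223}(P,Q) = e(P',Q')^{19}.
Miller loop for e_{223} over F_{109935091455401^3}: bits of 223 = 11011111; 7 double steps + 6 add steps, l/v at each.
e_{223}(P',Q') = 56028958405408 + 68997218540225*t + 52127988142850*t^2.
Thus e_{223}(P,Q) = 72102041720502 + 15552482621158*t + 32233080195941*t^2.

72102041720502 + 15552482621158*t + 32233080195941*t^2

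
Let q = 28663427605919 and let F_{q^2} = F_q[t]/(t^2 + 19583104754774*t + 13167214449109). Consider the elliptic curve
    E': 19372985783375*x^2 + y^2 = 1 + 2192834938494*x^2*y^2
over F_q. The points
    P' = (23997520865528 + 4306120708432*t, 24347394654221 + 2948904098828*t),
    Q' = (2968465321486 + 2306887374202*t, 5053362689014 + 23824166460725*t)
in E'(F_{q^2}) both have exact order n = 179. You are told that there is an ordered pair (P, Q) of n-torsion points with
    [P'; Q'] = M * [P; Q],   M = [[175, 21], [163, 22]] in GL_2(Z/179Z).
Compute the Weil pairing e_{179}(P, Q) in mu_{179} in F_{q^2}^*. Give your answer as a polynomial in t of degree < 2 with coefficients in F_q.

Since e_{179}(P,P)=e_{179}(Q,Q)=1 and e_{179}(Q,P)=e_{179}(P,Q)^{-1}, expanding e_{179}(175*P + 21*Q,163*P + 22*Q) leaves e(P,Q)^det(M).
Hence e(P,Q) = e(P',Q')^{96} where 96 = 69^{-1} mod 179.
Edwards a_E,d_E -> Montgomery A=5884777657168,B=5542735776227 -> Weierstrass 28537217223733,1720464614735 via alpha=27480493125244,beta=11460894612700.
Miller loop for e_{179} over F_{28663427605919^2}: bits of 179 = 10110011; 7 double steps + 4 add steps, l/v at each.
f_P(D_Q)/f_Q(D_P) = 15573805457923 + 20729620980392*t.
Thus e_{179}(P,Q) = 7203796719275 + 10076517840184*t.

7203796719275 + 10076517840184*t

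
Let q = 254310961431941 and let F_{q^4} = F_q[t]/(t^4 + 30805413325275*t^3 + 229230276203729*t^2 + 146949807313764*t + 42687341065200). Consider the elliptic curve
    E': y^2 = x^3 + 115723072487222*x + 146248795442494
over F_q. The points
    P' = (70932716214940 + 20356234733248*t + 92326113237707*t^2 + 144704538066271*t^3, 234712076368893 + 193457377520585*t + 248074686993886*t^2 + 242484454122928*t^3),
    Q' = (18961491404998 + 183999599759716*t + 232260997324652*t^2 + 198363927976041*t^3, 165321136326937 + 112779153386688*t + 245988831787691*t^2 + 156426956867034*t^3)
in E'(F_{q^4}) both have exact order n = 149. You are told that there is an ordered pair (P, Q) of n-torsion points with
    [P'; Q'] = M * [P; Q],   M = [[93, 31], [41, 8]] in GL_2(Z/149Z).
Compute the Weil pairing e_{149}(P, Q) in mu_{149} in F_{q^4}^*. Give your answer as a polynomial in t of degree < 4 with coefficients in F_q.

Since e_{149}(P,P)=e_{149}(Q,Q)=1 and e_{149}(Q,P)=e_{149}(P,Q)^{-1}, expanding e_{149}(93*P + 31*Q,41*P + 8*Q) leaves e(P,Q)^det(M).
det(M) mod 149 = 69; its inverse in (Z/149)^* is 54 (check: 69*54 mod 149 = 1).
Miller loop for e_{149} over F_{254310961431941^4}: bits of 149 = 10010101; 7 double steps + 3 add steps, l/v at each.
e_{149}(P',Q') = 249262883456378 + 33871433159670*t + 63949421924998*t^2 + 194185731489842*t^3.
Raise to 54: e(P,Q) = 33751733848232 + 139644001149338*t + 150670525671529*t^2 + 108881012364351*t^3 in mu_{149}.

33751733848232 + 139644001149338*t + 150670525671529*t^2 + 108881012364351*t^3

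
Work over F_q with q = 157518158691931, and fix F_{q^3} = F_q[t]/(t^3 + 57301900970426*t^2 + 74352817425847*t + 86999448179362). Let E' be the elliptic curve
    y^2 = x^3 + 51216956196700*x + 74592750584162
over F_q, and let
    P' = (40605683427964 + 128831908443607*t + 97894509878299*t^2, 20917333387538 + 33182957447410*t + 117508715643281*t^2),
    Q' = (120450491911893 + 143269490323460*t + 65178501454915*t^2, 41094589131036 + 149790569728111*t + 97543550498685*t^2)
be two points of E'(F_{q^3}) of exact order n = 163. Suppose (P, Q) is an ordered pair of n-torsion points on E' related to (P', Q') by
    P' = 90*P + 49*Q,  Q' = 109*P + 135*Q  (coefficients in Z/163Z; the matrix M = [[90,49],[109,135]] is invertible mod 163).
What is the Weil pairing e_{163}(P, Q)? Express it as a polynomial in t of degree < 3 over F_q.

The 163-Weil pairing on E[163] over F_{157518158691931} is alternating-bilinear: e_{163}(P',Q') = e_{163}(P,Q)^det(M).
Inverting 126 mod 163: 22. Thus e_{163}(P,Q) = e(P',Q')^{22}.
Build f_{163,P'} and f_{163,Q'} via the 8-bit ladder of 163=10100011_2; evaluate at shifted divisors; quotient in F_{157518158691931^3}.
f_P(D_Q)/f_Q(D_P) = 58685768329358 + 52124596524625*t + 96977742538854*t^2.
Hence e(P,Q) = 44906934133680 + 28245919530089*t + 53148474930958*t^2 in F_{157518158691931^3}^*.

44906934133680 + 28245919530089*t + 53148474930958*t^2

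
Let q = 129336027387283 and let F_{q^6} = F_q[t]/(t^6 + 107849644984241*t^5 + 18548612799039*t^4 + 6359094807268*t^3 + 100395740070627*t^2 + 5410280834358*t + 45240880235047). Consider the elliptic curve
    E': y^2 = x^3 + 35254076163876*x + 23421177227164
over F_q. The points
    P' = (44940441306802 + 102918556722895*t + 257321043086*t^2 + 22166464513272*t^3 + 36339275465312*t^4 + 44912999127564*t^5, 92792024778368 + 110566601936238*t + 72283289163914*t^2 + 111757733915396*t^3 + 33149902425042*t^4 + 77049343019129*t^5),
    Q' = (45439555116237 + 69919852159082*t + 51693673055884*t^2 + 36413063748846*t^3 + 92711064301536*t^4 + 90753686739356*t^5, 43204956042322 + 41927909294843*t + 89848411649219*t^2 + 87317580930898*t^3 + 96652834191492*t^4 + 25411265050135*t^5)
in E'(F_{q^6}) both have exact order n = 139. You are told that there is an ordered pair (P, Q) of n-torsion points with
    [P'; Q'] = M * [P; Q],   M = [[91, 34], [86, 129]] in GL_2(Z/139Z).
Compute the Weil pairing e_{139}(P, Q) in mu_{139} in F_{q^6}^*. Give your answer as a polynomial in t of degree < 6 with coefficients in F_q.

Alternating bilinearity on E[139] (values in mu_{139} in F_{129336027387283^6}) gives e(P',Q') = e(P,Q)^det(M).
Inverting 58 mod 139: 12. Thus e_{139}(P,Q) = e(P',Q')^{12}.
8-bit Miller (10001011) on E'/F_{129336027387283} with a'=35254076163876, b'=23421177227164: accumulate tangent/chord ratios at Q'+S and P'+S'.
e_{139}(P',Q') = 60627361426322 + 50572840994731*t + 92597252188150*t^2 + 48245854121388*t^3 + 120960919438897*t^4 + 99288374360022*t^5.
Raise to 12: e(P,Q) = 40702854351541 + 33487066533272*t + 79620349089908*t^2 + 84585647180079*t^3 + 101366223647979*t^4 + 94805732049638*t^5 in mu_{139}.

40702854351541 + 33487066533272*t + 79620349089908*t^2 + 84585647180079*t^3 + 101366223647979*t^4 + 94805732049638*t^5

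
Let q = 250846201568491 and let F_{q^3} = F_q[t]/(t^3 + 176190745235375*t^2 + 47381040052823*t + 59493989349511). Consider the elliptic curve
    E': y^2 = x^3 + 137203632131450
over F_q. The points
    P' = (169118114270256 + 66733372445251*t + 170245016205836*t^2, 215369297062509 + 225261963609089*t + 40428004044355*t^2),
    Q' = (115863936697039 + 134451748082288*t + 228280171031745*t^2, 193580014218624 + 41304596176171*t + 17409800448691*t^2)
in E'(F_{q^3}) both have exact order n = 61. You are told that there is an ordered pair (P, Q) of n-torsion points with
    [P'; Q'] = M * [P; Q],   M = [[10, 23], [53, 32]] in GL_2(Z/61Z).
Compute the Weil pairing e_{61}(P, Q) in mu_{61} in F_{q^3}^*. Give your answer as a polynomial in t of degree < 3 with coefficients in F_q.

93346325225436 + 202437823803720*t + 105859705900899*t^2

e_{61}(aP+bQ,cP+dQ) = e_{61}(P,Q)^(ad-bc); with (a,b,c,d)=(10,23,53,32) this gives the det-61 law.
det M = 10*32 - 23*53 = -899 = 16 (mod 61); 16^{-1} = 42 (mod 61).
Miller loop for e_{61} over F_{250846201568491^3}: bits of 61 = 111101; 5 double steps + 4 add steps, l/v at each.
So e_{61}(P',Q') = 231096137704839 + 159584349902755*t + 23629499180660*t^2.
e_{61}(P,Q) = (231096137704839 + 159584349902755*t + 23629499180660*t^2)^{42} = 93346325225436 + 202437823803720*t + 105859705900899*t^2.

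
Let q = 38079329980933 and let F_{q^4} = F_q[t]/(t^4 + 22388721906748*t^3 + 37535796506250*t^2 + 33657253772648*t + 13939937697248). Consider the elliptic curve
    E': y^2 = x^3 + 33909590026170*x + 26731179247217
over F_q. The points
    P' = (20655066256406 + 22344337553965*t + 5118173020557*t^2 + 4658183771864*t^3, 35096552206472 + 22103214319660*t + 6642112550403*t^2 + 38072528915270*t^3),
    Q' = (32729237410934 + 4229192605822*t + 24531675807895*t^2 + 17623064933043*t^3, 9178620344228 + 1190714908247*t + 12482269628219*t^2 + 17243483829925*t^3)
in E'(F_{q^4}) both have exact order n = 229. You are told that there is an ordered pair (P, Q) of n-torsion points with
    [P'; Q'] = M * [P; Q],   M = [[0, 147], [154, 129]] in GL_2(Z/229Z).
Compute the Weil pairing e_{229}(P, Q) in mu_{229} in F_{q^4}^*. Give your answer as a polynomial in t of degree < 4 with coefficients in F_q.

Since e_{229}(P,P)=e_{229}(Q,Q)=1 and e_{229}(Q,P)=e_{229}(P,Q)^{-1}, expanding e_{229}(147*Q,154*P + 129*Q) leaves e(P,Q)^det(M).
det M = 0*129 - 147*154 = -22638 = 33 (mod 229); 33^{-1} = 118 (mod 229).
n = 229 = (11100101)_2 (8 bits, wt 5); accumulate f_{229,P'}(Q'+S)/f_{229,P'}(S) along the 7-step ladder.
f_P(D_Q)/f_Q(D_P) = 37005468705411 + 22563034974047*t + 12758837132136*t^2 + 37310775381416*t^3.
Thus e_{229}(P,Q) = 3247022965396 + 8456907650051*t + 28888045206941*t^2 + 36825892505721*t^3.

3247022965396 + 8456907650051*t + 28888045206941*t^2 + 36825892505721*t^3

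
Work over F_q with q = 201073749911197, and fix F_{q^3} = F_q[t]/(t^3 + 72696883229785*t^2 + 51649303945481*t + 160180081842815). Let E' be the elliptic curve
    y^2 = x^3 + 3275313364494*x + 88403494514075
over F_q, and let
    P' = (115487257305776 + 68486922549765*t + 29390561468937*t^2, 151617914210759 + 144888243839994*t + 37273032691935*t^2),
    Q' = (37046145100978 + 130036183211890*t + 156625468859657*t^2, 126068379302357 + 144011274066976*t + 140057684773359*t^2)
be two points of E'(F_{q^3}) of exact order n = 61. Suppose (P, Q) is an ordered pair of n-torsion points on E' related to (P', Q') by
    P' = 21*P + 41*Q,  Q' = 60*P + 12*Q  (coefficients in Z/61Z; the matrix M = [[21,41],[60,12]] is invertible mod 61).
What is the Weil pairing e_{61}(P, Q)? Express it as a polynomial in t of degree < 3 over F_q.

138458345595010 + 172586972638881*t + 196568220448988*t^2

The 61-Weil pairing on E[61] over F_{201073749911197} is alternating-bilinear: e_{61}(P',Q') = e_{61}(P,Q)^det(M).
21*12 - 41*60 = -2208; reduced mod 61: det = 49, inverse 5.
n = 61 = (111101)_2 (6 bits, wt 5); accumulate f_{61,P'}(Q'+S)/f_{61,P'}(S) along the 5-step ladder.
f_P(D_Q)/f_Q(D_P) = 99513435171326 + 105101362246325*t + 57369633879277*t^2.
Finally e_{61}(P,Q) = 138458345595010 + 172586972638881*t + 196568220448988*t^2.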